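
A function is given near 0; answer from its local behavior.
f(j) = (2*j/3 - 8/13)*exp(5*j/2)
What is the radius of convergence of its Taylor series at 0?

The factor exp(5*j/2) is entire and contributes no finite singular point.
The polynomial part has no poles.
No finite singular points: the Taylor series at 0 converges everywhere.

The radius of convergence is infinite.


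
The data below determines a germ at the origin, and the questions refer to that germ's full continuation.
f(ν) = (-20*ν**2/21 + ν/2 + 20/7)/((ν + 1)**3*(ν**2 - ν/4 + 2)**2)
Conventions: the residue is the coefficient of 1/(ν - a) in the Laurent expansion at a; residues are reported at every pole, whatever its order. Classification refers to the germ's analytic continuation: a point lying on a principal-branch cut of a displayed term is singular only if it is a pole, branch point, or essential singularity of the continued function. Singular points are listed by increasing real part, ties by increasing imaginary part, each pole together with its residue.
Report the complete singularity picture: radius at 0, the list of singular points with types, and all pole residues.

Radius of convergence at 0: 1.
At -1: a pole of order 3; residue 200600/599781.
At (1/8) - ((1/8)*sqrt(127))*i: a pole of order 2; residue (-100300/599781) - ((21757508/3224622583)*sqrt(127))*i.
At (1/8) + ((1/8)*sqrt(127))*i: a pole of order 2; residue (-100300/599781) + ((21757508/3224622583)*sqrt(127))*i.

Denominator factor (ν + 1)^3: pole of order 3 at -1, modulus 1.
Denominator factor (ν**2 - ν/4 + 2)^2: discriminant -127/16, complex-conjugate roots (1/8) + ((1/8)*sqrt(127))*i and (1/8) - ((1/8)*sqrt(127))*i; poles of order 2, moduli sqrt(2) and sqrt(2).
The radius of convergence is the smallest modulus among the singular points: 1.
At the order-3 pole -1 set g(ν) = (ν - (-1))^3*f(ν) = (-20*ν**2/21 + ν/2 + 20/7)/(ν**2 - ν/4 + 2)**2.
Order-3 pole: residue = g''(a)/2; g''(-1) = 401200/599781, so the residue is 200600/599781.
The factor ν**2 - ν/4 + 2 splits as (ν - a)(ν - a') with a = (1/8) - ((1/8)*sqrt(127))*i, a' = (1/8) + ((1/8)*sqrt(127))*i. At the order-2 pole a set g(ν) = (ν - a)^2*f(ν) = [(-20*ν**2/21 + ν/2 + 20/7)/(ν + 1)**3] / (ν - a')^2.
Order-2 pole: residue = g'(a); g'((1/8) - ((1/8)*sqrt(127))*i) = (-100300/599781) - ((21757508/3224622583)*sqrt(127))*i, so the residue is (-100300/599781) - ((21757508/3224622583)*sqrt(127))*i.
The factor ν**2 - ν/4 + 2 splits as (ν - a)(ν - a') with a = (1/8) + ((1/8)*sqrt(127))*i, a' = (1/8) - ((1/8)*sqrt(127))*i. At the order-2 pole a set g(ν) = (ν - a)^2*f(ν) = [(-20*ν**2/21 + ν/2 + 20/7)/(ν + 1)**3] / (ν - a')^2.
Order-2 pole: residue = g'(a); g'((1/8) + ((1/8)*sqrt(127))*i) = (-100300/599781) + ((21757508/3224622583)*sqrt(127))*i, so the residue is (-100300/599781) + ((21757508/3224622583)*sqrt(127))*i.
List the singular points by increasing real part (a conjugate pair: the negative imaginary part first).


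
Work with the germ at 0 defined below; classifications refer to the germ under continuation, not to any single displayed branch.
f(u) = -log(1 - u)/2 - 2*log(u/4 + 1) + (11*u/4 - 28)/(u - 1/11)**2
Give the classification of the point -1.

Denominator factors: u - 1/11 = -12/11 at u = -1 — none vanishes.
Branch term log(1 - u/(1)): argument at -1 is 2, nonzero, so -1 is not its branch point (a point on a principal cut is still regular for the continued germ).
Branch term log(1 - u/(-4)): argument at -1 is 3/4, nonzero, so -1 is not its branch point (a point on a principal cut is still regular for the continued germ).
So the germ continues analytically to -1.

The point is a regular point.


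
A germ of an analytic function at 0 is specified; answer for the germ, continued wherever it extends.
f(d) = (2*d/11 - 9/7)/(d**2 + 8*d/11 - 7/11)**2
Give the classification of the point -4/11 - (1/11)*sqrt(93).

The point is a pole of order 2.

The denominator factor d**2 + 8*d/11 - 7/11 vanishes at -4/11 - (1/11)*sqrt(93) and appears to the power 2; the numerator there equals -1145/847 - (2/121)*sqrt(93), nonzero, and no other factor vanishes.
Hence a pole whose order is the multiplicity, 2.


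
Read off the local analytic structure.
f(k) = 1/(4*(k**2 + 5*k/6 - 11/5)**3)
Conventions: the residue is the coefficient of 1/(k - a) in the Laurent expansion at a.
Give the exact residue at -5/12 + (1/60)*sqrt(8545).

The factor k**2 + 5*k/6 - 11/5 splits as (k - a)(k - a') with a = -5/12 + (1/60)*sqrt(8545), a' = -5/12 - (1/60)*sqrt(8545). At the order-3 pole a set g(k) = (k - a)^3*f(k) = [1/4] / (k - a')^3.
Order-3 pole: residue = g''(a)/2; g''(-5/12 + (1/60)*sqrt(8545)) = (583200/4991443829)*sqrt(8545), so the residue is (291600/4991443829)*sqrt(8545).

The residue is (291600/4991443829)*sqrt(8545).


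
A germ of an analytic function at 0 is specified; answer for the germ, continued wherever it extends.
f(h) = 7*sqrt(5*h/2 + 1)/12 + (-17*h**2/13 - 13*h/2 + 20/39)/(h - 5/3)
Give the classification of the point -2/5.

The term (7/12)*sqrt(1 - h/(-2/5)) has argument 1 - -2/5/(-2/5) = 0 at -2/5: a square-root (algebraic, two-sheeted) branch point; the remaining terms are analytic or single-valued there.

The point is an algebraic (square-root) branch point.


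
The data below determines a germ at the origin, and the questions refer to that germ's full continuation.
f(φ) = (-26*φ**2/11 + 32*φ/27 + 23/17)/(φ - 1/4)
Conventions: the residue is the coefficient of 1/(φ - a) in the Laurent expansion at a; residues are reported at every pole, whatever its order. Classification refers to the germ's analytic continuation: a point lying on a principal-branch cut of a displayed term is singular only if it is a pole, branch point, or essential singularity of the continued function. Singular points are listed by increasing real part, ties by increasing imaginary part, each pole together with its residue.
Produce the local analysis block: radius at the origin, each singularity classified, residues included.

Radius of convergence at 0: 1/4.
At 1/4: a pole of order 1; residue 60649/40392.

Denominator factor (φ - 1/4): pole of order 1 at 1/4, modulus 1/4.
The radius of convergence is the smallest modulus among the singular points: 1/4.
At the order-1 pole 1/4 set g(φ) = (φ - (1/4))*f(φ) = -26*φ**2/11 + 32*φ/27 + 23/17.
Simple pole: residue = g(a) at a = 1/4, which is 60649/40392.


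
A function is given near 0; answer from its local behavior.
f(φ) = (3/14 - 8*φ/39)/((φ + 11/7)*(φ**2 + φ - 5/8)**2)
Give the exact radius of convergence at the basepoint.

Denominator factor (φ + 11/7): pole of order 1 at -11/7, modulus 11/7.
Denominator factor (φ**2 + φ - 5/8)^2: discriminant 7/2, real irrational roots -1/2 + (1/4)*sqrt(14) and -1/2 - (1/4)*sqrt(14); poles of order 2, moduli -1/2 + (1/4)*sqrt(14) and 1/2 + (1/4)*sqrt(14).
The radius of convergence is the smallest modulus among the singular points: -1/2 + (1/4)*sqrt(14).

The radius of convergence is -1/2 + (1/4)*sqrt(14).


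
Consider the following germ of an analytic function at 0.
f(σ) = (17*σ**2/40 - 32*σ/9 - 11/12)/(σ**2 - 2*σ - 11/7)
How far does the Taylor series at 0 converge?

The radius of convergence is -1 + (3/7)*sqrt(14).

Denominator factor (σ**2 - 2*σ - 11/7): discriminant 72/7, real irrational roots 1 + (3/7)*sqrt(14) and 1 - (3/7)*sqrt(14); poles of order 1, moduli 1 + (3/7)*sqrt(14) and -1 + (3/7)*sqrt(14).
The radius of convergence is the smallest modulus among the singular points: -1 + (3/7)*sqrt(14).


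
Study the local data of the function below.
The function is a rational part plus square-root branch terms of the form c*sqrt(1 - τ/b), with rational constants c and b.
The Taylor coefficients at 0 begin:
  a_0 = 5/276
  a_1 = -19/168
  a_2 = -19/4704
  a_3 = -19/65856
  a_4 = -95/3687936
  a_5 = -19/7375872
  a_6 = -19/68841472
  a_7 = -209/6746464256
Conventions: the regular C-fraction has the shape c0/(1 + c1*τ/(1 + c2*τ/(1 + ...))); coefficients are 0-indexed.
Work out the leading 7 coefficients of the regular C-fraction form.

Taylor coefficients (read off): a_0 = 5/276, a_1 = -19/168, a_2 = -19/4704, a_3 = -19/65856, a_4 = -95/3687936, a_5 = -19/7375872, a_6 = -19/68841472.
c0 = a_0 = 5/276. Peel one level at a time: if S = 1 + c*τ/S' with S'(0) = 1, then c is the τ-coefficient of S and S' = c*τ/(S - 1).
S_1 = c0/f = 1 + (437/70)*τ + (384123/9800)*τ^2 + ...; c1 = 437/70.
S_2 = c1*τ/(S_1 - 1) = 1 + (-879/140)*τ + (-1/784)*τ^2 + ...; c2 = -879/140.
S_3 = c2*τ/(S_2 - 1) = 1 + (-5/24612)*τ + (-8765/605750544)*τ^2 + ...; c3 = -5/24612.
S_4 = c3*τ/(S_3 - 1) = 1 + (-1753/24612)*τ + (-1/784)*τ^2 + ...; c4 = -1753/24612.
S_5 = c4*τ/(S_4 - 1) = 1 + (-879/49084)*τ + (-2309133/2409239056)*τ^2 + ...; c5 = -879/49084.
S_6 = c5*τ/(S_5 - 1) = 1 + (-2627/49084)*τ + ...; c6 = -2627/49084.

The regular C-fraction coefficients are [5/276, 437/70, -879/140, -5/24612, -1753/24612, -879/49084, -2627/49084].


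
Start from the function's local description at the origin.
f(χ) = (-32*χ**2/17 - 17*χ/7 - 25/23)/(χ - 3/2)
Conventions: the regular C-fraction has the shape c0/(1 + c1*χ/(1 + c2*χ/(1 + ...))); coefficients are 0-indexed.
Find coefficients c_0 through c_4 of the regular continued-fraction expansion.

Taylor coefficients (expand at 0): a_0 = 50/69, a_1 = 3046/1449, a_2 = 196300/73899, a_3 = 392600/221697, a_4 = 785200/665091.
c0 = a_0 = 50/69. Peel one level at a time: if S = 1 + c*χ/S' with S'(0) = 1, then c is the χ-coefficient of S and S' = c*χ/(S - 1).
S_1 = c0/f = 1 + (-1523/525)*χ + (7418581/1561875)*χ^2 + ...; c1 = -1523/525.
S_2 = c1*χ/(S_1 - 1) = 1 + (7418581/4530925)*χ + (505668800/670343881)*χ^2 + ...; c2 = 7418581/4530925.
S_3 = c2*χ/(S_2 - 1) = 1 + (-3847480000/8351064377)*χ + (861835520000/1768621642553)*χ^2 + ...; c3 = -3847480000/8351064377.
S_4 = c3*χ/(S_3 - 1) = 1 + (341152/322547)*χ + ...; c4 = 341152/322547.

The regular C-fraction coefficients are [50/69, -1523/525, 7418581/4530925, -3847480000/8351064377, 341152/322547].


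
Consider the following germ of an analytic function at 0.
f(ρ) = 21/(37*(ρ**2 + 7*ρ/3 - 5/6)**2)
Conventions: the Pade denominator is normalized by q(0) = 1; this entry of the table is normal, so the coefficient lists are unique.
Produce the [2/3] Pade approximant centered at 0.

Taylor coefficients needed (expand at 0): a_0 = 756/925, a_1 = 21168/4625, a_2 = 489888/23125, a_3 = 10202976/115625, a_4 = 40119408/115625, a_5 = 3798555264/2890625.
Write the denominator as Q(ρ) = 1 + q1*ρ + q2*ρ^2 + q3*ρ^3. Requiring Q*f - P = O(ρ^6) with deg P <= 2 kills the coefficients of ρ^3..ρ^5 in Q*f:
  ρ^3: a_3 + q1*a_2 + q2*a_1 + q3*a_0 = 0, i.e. 10202976/115625 + (489888/23125)*q1 + (21168/4625)*q2 + (756/925)*q3 = 0.
  ρ^4: a_4 + q1*a_3 + q2*a_2 + q3*a_1 = 0, i.e. 40119408/115625 + (10202976/115625)*q1 + (489888/23125)*q2 + (21168/4625)*q3 = 0.
  ρ^5: a_5 + q1*a_4 + q2*a_3 + q3*a_2 = 0, i.e. 3798555264/2890625 + (40119408/115625)*q1 + (10202976/115625)*q2 + (489888/23125)*q3 = 0.
Solving this linear system: q1 = -791/135, q2 = 9379/1350, q3 = 3374/675.
The numerator is Q*f truncated at degree 2: P0 = a_0 = 756/925; P1 = a_1 + q1*a_0 = -196/925; P2 = a_2 + q1*a_1 + q2*a_0 = 42/925.

The Pade approximant has numerator coefficients [756/925, -196/925, 42/925]; denominator coefficients [1, -791/135, 9379/1350, 3374/675].


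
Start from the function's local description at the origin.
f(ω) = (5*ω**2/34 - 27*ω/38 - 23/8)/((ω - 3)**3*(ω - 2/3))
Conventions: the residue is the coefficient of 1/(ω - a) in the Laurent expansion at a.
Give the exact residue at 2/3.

The residue is 229071/886312.

At the order-1 pole 2/3 set g(ω) = (ω - (2/3))*f(ω) = (5*ω**2/34 - 27*ω/38 - 23/8)/(ω - 3)**3.
Simple pole: residue = g(a) at a = 2/3, which is 229071/886312.


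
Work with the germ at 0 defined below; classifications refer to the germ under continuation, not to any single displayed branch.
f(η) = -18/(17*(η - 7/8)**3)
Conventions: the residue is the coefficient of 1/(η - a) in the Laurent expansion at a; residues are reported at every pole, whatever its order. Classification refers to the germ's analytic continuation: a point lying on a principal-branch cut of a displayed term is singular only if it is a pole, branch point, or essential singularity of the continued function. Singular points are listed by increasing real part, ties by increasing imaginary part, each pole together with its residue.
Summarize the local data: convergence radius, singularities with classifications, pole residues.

Radius of convergence at 0: 7/8.
At 7/8: a pole of order 3; residue 0.

Denominator factor (η - 7/8)^3: pole of order 3 at 7/8, modulus 7/8.
The radius of convergence is the smallest modulus among the singular points: 7/8.
At the order-3 pole 7/8 set g(η) = (η - (7/8))^3*f(η) = -18/17.
Order-3 pole: residue = g''(a)/2; g''(7/8) = 0, so the residue is 0.


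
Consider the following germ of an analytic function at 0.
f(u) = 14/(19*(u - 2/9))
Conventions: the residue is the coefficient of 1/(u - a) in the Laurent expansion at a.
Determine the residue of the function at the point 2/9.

The residue is 14/19.

At the order-1 pole 2/9 set g(u) = (u - (2/9))*f(u) = 14/19.
Simple pole: residue = g(a) at a = 2/9, which is 14/19.


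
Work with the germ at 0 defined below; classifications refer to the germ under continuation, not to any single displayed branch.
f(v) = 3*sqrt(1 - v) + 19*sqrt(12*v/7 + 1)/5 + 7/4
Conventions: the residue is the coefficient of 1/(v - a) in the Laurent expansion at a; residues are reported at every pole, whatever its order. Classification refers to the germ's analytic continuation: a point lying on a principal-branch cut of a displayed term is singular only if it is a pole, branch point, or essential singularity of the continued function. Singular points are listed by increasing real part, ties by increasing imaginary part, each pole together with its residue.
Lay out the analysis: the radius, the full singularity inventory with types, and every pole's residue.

Branch term (3)*sqrt(1 - v/(1)): its argument vanishes at v = 1, a square-root branch point, modulus 1.
Branch term (19/5)*sqrt(1 - v/(-7/12)): its argument vanishes at v = -7/12, a square-root branch point, modulus 7/12.
The radius of convergence is the smallest modulus among the singular points: 7/12.
List the singular points by increasing real part (a conjugate pair: the negative imaginary part first).

Radius of convergence at 0: 7/12.
At -7/12: an algebraic (square-root) branch point.
At 1: an algebraic (square-root) branch point.


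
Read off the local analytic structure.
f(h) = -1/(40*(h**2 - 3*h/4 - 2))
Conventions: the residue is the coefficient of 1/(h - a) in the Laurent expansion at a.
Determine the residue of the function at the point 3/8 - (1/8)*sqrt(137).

The factor h**2 - 3*h/4 - 2 splits as (h - a)(h - a') with a = 3/8 - (1/8)*sqrt(137), a' = 3/8 + (1/8)*sqrt(137). At the order-1 pole a set g(h) = (h - a)*f(h) = [-1/40] / (h - a').
Simple pole: residue = g(a) at a = 3/8 - (1/8)*sqrt(137), which is (1/1370)*sqrt(137).

The residue is (1/1370)*sqrt(137).


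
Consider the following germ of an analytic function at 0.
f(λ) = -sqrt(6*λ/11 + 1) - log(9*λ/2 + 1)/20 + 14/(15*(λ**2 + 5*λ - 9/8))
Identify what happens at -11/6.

The point is an algebraic (square-root) branch point.

The term (-1)*sqrt(1 - λ/(-11/6)) has argument 1 - -11/6/(-11/6) = 0 at -11/6: a square-root (algebraic, two-sheeted) branch point; the remaining terms are analytic or single-valued there.


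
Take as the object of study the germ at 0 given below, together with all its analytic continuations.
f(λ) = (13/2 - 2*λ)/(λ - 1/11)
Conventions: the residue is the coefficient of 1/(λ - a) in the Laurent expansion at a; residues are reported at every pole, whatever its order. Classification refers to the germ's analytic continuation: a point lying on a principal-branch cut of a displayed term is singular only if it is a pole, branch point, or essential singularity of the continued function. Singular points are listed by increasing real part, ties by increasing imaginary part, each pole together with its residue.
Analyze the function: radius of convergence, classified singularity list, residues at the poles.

Denominator factor (λ - 1/11): pole of order 1 at 1/11, modulus 1/11.
The radius of convergence is the smallest modulus among the singular points: 1/11.
At the order-1 pole 1/11 set g(λ) = (λ - (1/11))*f(λ) = 13/2 - 2*λ.
Simple pole: residue = g(a) at a = 1/11, which is 139/22.

Radius of convergence at 0: 1/11.
At 1/11: a pole of order 1; residue 139/22.


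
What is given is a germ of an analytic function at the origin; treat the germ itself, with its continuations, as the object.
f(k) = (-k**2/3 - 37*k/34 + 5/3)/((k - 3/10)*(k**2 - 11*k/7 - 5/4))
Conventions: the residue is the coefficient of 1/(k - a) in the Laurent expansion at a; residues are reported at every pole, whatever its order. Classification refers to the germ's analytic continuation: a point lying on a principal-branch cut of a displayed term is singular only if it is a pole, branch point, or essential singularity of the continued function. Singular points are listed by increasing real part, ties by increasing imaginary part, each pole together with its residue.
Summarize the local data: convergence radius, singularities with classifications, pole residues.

Radius of convergence at 0: 3/10.
At 11/14 - (1/14)*sqrt(366): a pole of order 1; residue 2280/9707 + (750245/21316572)*sqrt(366).
At 3/10: a pole of order 1; residue -23387/29121.
At 11/14 + (1/14)*sqrt(366): a pole of order 1; residue 2280/9707 - (750245/21316572)*sqrt(366).

Denominator factor (k - 3/10): pole of order 1 at 3/10, modulus 3/10.
Denominator factor (k**2 - 11*k/7 - 5/4): discriminant 366/49, real irrational roots 11/14 + (1/14)*sqrt(366) and 11/14 - (1/14)*sqrt(366); poles of order 1, moduli 11/14 + (1/14)*sqrt(366) and -11/14 + (1/14)*sqrt(366).
The radius of convergence is the smallest modulus among the singular points: 3/10.
The factor k**2 - 11*k/7 - 5/4 splits as (k - a)(k - a') with a = 11/14 - (1/14)*sqrt(366), a' = 11/14 + (1/14)*sqrt(366). At the order-1 pole a set g(k) = (k - a)*f(k) = [(-k**2/3 - 37*k/34 + 5/3)/(k - 3/10)] / (k - a').
Simple pole: residue = g(a) at a = 11/14 - (1/14)*sqrt(366), which is 2280/9707 + (750245/21316572)*sqrt(366).
At the order-1 pole 3/10 set g(k) = (k - (3/10))*f(k) = (-k**2/3 - 37*k/34 + 5/3)/(k**2 - 11*k/7 - 5/4).
Simple pole: residue = g(a) at a = 3/10, which is -23387/29121.
The factor k**2 - 11*k/7 - 5/4 splits as (k - a)(k - a') with a = 11/14 + (1/14)*sqrt(366), a' = 11/14 - (1/14)*sqrt(366). At the order-1 pole a set g(k) = (k - a)*f(k) = [(-k**2/3 - 37*k/34 + 5/3)/(k - 3/10)] / (k - a').
Simple pole: residue = g(a) at a = 11/14 + (1/14)*sqrt(366), which is 2280/9707 - (750245/21316572)*sqrt(366).
List the singular points by increasing real part (a conjugate pair: the negative imaginary part first).


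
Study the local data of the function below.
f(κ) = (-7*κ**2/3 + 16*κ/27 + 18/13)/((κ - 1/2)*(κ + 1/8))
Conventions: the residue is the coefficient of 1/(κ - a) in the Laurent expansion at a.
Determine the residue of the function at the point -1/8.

The residue is -28621/14040.

At the order-1 pole -1/8 set g(κ) = (κ - (-1/8))*f(κ) = (-7*κ**2/3 + 16*κ/27 + 18/13)/(κ - 1/2).
Simple pole: residue = g(a) at a = -1/8, which is -28621/14040.


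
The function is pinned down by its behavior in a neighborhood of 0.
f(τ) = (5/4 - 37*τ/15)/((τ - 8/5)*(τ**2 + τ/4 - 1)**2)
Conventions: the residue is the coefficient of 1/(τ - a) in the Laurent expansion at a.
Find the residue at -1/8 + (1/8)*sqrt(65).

The residue is 20225/57624 + (18830177/243461400)*sqrt(65).

The factor τ**2 + τ/4 - 1 splits as (τ - a)(τ - a') with a = -1/8 + (1/8)*sqrt(65), a' = -1/8 - (1/8)*sqrt(65). At the order-2 pole a set g(τ) = (τ - a)^2*f(τ) = [(5/4 - 37*τ/15)/(τ - 8/5)] / (τ - a')^2.
Order-2 pole: residue = g'(a); g'(-1/8 + (1/8)*sqrt(65)) = 20225/57624 + (18830177/243461400)*sqrt(65), so the residue is 20225/57624 + (18830177/243461400)*sqrt(65).


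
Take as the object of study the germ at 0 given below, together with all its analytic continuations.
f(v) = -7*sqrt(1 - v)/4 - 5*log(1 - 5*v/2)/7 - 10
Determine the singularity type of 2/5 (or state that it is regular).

The term (-5/7)*log(1 - v/(2/5)) has argument 1 - 2/5/(2/5) = 0 at 2/5: a logarithmic (infinitely-sheeted) branch point; the remaining terms are analytic or single-valued there.

The point is a logarithmic branch point.


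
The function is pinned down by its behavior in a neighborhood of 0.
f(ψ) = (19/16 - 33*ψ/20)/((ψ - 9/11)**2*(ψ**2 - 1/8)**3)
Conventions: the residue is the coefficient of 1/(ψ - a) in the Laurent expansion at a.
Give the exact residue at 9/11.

The residue is -441501346176/385666987205.

At the order-2 pole 9/11 set g(ψ) = (ψ - (9/11))^2*f(ψ) = (19/16 - 33*ψ/20)/(ψ**2 - 1/8)**3.
Order-2 pole: residue = g'(a); g'(9/11) = -441501346176/385666987205, so the residue is -441501346176/385666987205.


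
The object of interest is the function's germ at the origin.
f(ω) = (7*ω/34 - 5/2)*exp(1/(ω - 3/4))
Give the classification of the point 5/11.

The point is a regular point.

There is no denominator, hence no pole anywhere.
The essential point of exp(1/(ω - (3/4))) is 3/4, not 5/11.
So the germ continues analytically to 5/11.


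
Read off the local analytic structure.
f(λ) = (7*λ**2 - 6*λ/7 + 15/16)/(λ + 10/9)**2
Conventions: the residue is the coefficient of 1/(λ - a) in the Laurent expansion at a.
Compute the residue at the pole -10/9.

The residue is -1034/63.

At the order-2 pole -10/9 set g(λ) = (λ - (-10/9))^2*f(λ) = 7*λ**2 - 6*λ/7 + 15/16.
Order-2 pole: residue = g'(a); g'(-10/9) = -1034/63, so the residue is -1034/63.


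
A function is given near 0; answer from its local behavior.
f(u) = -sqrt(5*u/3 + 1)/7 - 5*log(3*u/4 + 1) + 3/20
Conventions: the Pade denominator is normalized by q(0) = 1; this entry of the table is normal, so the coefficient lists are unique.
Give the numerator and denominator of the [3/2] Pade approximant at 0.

The Pade approximant has numerator coefficients [1/140, -21327466401/5523477400, -244974571473/88375638400, -14341519027/95445689472]; denominator coefficients [1, 129392047/118360230, 488165081/1893763680].

Taylor coefficients needed (expand at 0): a_0 = 1/140, a_1 = -325/84, a_2 = 2935/2016, a_3 = -9005/12096, a_4 = 254635/580608, a_5 = -71549/248832.
Write the denominator as Q(u) = 1 + q1*u + q2*u^2. Requiring Q*f - P = O(u^6) with deg P <= 3 kills the coefficients of u^4..u^5 in Q*f:
  u^4: a_4 + q1*a_3 + q2*a_2 = 0, i.e. 254635/580608 + (-9005/12096)*q1 + (2935/2016)*q2 = 0.
  u^5: a_5 + q1*a_4 + q2*a_3 = 0, i.e. -71549/248832 + (254635/580608)*q1 + (-9005/12096)*q2 = 0.
Solving this linear system: q1 = 129392047/118360230, q2 = 488165081/1893763680.
The numerator is Q*f truncated at degree 3: P0 = a_0 = 1/140; P1 = a_1 + q1*a_0 = -21327466401/5523477400; P2 = a_2 + q1*a_1 + q2*a_0 = -244974571473/88375638400; P3 = a_3 + q1*a_2 + q2*a_1 = -14341519027/95445689472.


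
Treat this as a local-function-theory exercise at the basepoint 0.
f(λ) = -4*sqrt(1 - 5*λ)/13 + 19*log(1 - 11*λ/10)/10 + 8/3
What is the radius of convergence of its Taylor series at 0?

The radius of convergence is 1/5.

Branch term (19/10)*log(1 - λ/(10/11)): its argument vanishes at λ = 10/11, a logarithmic branch point, modulus 10/11.
Branch term (-4/13)*sqrt(1 - λ/(1/5)): its argument vanishes at λ = 1/5, a square-root branch point, modulus 1/5.
The radius of convergence is the smallest modulus among the singular points: 1/5.


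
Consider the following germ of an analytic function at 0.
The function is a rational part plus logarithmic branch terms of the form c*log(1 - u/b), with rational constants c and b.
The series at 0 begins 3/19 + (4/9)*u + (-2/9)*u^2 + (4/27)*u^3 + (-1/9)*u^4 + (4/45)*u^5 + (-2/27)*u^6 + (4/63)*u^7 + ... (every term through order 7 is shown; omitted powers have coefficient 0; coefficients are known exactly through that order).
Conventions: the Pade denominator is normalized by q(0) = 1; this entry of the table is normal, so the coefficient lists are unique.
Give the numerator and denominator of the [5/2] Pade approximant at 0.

Taylor coefficients needed (read off): a_0 = 3/19, a_1 = 4/9, a_2 = -2/9, a_3 = 4/27, a_4 = -1/9, a_5 = 4/45, a_6 = -2/27, a_7 = 4/63.
Write the denominator as Q(u) = 1 + q1*u + q2*u^2. Requiring Q*f - P = O(u^8) with deg P <= 5 kills the coefficients of u^6..u^7 in Q*f:
  u^6: a_6 + q1*a_5 + q2*a_4 = 0, i.e. -2/27 + (4/45)*q1 + (-1/9)*q2 = 0.
  u^7: a_7 + q1*a_6 + q2*a_5 = 0, i.e. 4/63 + (-2/27)*q1 + (4/45)*q2 = 0.
Solving this linear system: q1 = 10/7, q2 = 10/21.
The numerator is Q*f truncated at degree 5: P0 = a_0 = 3/19; P1 = a_1 + q1*a_0 = 802/1197; P2 = a_2 + q1*a_1 + q2*a_0 = 584/1197; P3 = a_3 + q1*a_2 + q2*a_1 = 8/189; P4 = a_4 + q1*a_3 + q2*a_2 = -1/189; P5 = a_5 + q1*a_4 + q2*a_3 = 2/2835.

The Pade approximant has numerator coefficients [3/19, 802/1197, 584/1197, 8/189, -1/189, 2/2835]; denominator coefficients [1, 10/7, 10/21].


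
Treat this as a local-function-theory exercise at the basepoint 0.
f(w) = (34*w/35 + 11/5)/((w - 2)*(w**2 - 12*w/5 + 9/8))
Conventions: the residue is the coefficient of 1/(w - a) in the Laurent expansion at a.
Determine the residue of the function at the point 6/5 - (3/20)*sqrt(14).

The residue is -580/91 + (4198/1911)*sqrt(14).

The factor w**2 - 12*w/5 + 9/8 splits as (w - a)(w - a') with a = 6/5 - (3/20)*sqrt(14), a' = 6/5 + (3/20)*sqrt(14). At the order-1 pole a set g(w) = (w - a)*f(w) = [(34*w/35 + 11/5)/(w - 2)] / (w - a').
Simple pole: residue = g(a) at a = 6/5 - (3/20)*sqrt(14), which is -580/91 + (4198/1911)*sqrt(14).


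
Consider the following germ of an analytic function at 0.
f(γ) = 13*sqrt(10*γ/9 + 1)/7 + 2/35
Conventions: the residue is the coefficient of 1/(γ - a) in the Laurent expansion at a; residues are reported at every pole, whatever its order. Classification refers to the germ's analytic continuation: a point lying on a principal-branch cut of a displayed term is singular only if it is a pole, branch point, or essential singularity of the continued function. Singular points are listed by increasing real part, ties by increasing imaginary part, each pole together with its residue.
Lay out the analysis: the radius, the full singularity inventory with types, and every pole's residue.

Branch term (13/7)*sqrt(1 - γ/(-9/10)): its argument vanishes at γ = -9/10, a square-root branch point, modulus 9/10.
The radius of convergence is the smallest modulus among the singular points: 9/10.

Radius of convergence at 0: 9/10.
At -9/10: an algebraic (square-root) branch point.


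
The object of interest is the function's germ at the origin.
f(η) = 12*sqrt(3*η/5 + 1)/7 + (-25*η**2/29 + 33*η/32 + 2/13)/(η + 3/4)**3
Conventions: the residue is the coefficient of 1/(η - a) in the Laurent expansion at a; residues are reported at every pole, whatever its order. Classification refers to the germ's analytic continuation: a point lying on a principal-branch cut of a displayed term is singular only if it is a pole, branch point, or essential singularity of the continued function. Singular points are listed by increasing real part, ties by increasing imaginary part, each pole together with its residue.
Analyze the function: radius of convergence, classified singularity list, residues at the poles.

Denominator factor (η + 3/4)^3: pole of order 3 at -3/4, modulus 3/4.
Branch term (12/7)*sqrt(1 - η/(-5/3)): its argument vanishes at η = -5/3, a square-root branch point, modulus 5/3.
The radius of convergence is the smallest modulus among the singular points: 3/4.
The branch term is analytic at -3/4 and contributes nothing to the residue; only the rational part matters.
At the order-3 pole -3/4 set g(η) = (η - (-3/4))^3*(rational part) = -25*η**2/29 + 33*η/32 + 2/13.
Order-3 pole: residue = g''(a)/2; g''(-3/4) = -50/29, so the residue is -25/29.
List the singular points by increasing real part (a conjugate pair: the negative imaginary part first).

Radius of convergence at 0: 3/4.
At -5/3: an algebraic (square-root) branch point.
At -3/4: a pole of order 3; residue -25/29.


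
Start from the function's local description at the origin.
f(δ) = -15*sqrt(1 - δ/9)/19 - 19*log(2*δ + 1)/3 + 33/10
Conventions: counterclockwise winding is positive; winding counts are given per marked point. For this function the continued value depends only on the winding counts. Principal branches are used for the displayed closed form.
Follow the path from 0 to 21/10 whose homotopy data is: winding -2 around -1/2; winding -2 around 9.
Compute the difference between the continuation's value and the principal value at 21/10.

Continued minus principal equals (76/3)*pi*i.

The rational part is single-valued and drops out of the difference; each branch term changes only by its own monodromy.
(-15/19)*sqrt(1 - δ/(9)): winding -2 is even, the square root returns to the same sheet, contribution 0.
(-19/3)*log(1 - δ/(-1/2)): each positive loop around -1/2 adds 2*pi*i to the log, so winding -2 contributes (-19/3)*(-2)*2*pi*i = (76/3)*pi*i.
Summing the contributions at δ = 21/10 gives (76/3)*pi*i.


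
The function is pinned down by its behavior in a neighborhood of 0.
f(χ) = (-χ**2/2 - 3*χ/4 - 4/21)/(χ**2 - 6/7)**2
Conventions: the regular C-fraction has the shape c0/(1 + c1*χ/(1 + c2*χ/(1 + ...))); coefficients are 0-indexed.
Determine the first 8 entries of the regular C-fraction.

The regular C-fraction coefficients are [-7/27, -63/16, 1157/432, 8720/31239, 909594/630565, -44390619/31474840, 66381545/949616136, 14438/16443].

Taylor coefficients (expand at 0): a_0 = -7/27, a_1 = -49/48, a_2 = -833/648, a_3 = -343/144, a_4 = -1715/648, a_5 = -2401/576, a_6 = -103243/23328, a_7 = -16807/2592.
c0 = a_0 = -7/27. Peel one level at a time: if S = 1 + c*χ/S' with S'(0) = 1, then c is the χ-coefficient of S and S' = c*χ/(S - 1).
S_1 = c0/f = 1 + (-63/16)*χ + (8099/768)*χ^2 + ...; c1 = -63/16.
S_2 = c1*χ/(S_1 - 1) = 1 + (1157/432)*χ + (-545/729)*χ^2 + ...; c2 = 1157/432.
S_3 = c2*χ/(S_2 - 1) = 1 + (8720/31239)*χ + (-1617056/4015947)*χ^2 + ...; c3 = 8720/31239.
S_4 = c3*χ/(S_3 - 1) = 1 + (909594/630565)*χ + (2417121/1188100)*χ^2 + ...; c4 = 909594/630565.
S_5 = c4*χ/(S_4 - 1) = 1 + (-44390619/31474840)*χ + (986466299/10005880512)*χ^2 + ...; c5 = -44390619/31474840.
S_6 = c5*χ/(S_5 - 1) = 1 + (66381545/949616136)*χ + (-66381545/1081488996)*χ^2 + ...; c6 = 66381545/949616136.
S_7 = c6*χ/(S_6 - 1) = 1 + (14438/16443)*χ + ...; c7 = 14438/16443.


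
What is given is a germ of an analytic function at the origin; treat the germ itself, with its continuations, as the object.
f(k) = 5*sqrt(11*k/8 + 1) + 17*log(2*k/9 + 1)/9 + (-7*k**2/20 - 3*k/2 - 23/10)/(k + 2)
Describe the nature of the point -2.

The denominator factor k + 2 vanishes at -2 and appears to the power 1; the numerator there equals -7/10, nonzero, and no other factor vanishes.
The branch terms are analytic at this point.
Hence a pole whose order is the multiplicity, 1.

The point is a pole of order 1.


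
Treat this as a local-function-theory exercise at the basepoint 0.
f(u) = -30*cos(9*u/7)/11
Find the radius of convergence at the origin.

The factor cos(9*u/7) is entire and contributes no finite singular point.
The polynomial part has no poles.
No finite singular points: the Taylor series at 0 converges everywhere.

The radius of convergence is infinite.


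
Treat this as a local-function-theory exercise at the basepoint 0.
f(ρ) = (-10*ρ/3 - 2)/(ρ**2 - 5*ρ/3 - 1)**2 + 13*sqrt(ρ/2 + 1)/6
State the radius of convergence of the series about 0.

The radius of convergence is -5/6 + (1/6)*sqrt(61).

Denominator factor (ρ**2 - 5*ρ/3 - 1)^2: discriminant 61/9, real irrational roots 5/6 + (1/6)*sqrt(61) and 5/6 - (1/6)*sqrt(61); poles of order 2, moduli 5/6 + (1/6)*sqrt(61) and -5/6 + (1/6)*sqrt(61).
Branch term (13/6)*sqrt(1 - ρ/(-2)): its argument vanishes at ρ = -2, a square-root branch point, modulus 2.
The radius of convergence is the smallest modulus among the singular points: -5/6 + (1/6)*sqrt(61).


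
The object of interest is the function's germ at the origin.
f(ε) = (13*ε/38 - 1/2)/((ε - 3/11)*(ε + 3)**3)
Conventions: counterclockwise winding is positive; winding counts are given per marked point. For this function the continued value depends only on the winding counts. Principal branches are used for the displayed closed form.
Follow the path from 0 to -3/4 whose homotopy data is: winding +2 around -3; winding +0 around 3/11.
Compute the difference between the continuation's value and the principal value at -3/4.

The function is rational, hence single-valued: continuing it around any pole returns the same value, so the difference is 0.

Continued minus principal equals 0.


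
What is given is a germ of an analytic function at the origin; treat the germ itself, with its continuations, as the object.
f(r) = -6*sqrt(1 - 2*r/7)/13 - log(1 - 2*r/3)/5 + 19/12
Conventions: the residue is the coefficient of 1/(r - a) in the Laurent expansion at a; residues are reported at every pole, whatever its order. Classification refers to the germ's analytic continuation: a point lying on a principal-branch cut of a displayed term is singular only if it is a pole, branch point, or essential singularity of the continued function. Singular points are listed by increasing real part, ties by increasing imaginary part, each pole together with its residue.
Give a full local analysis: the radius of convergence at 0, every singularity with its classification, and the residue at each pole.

Branch term (-6/13)*sqrt(1 - r/(7/2)): its argument vanishes at r = 7/2, a square-root branch point, modulus 7/2.
Branch term (-1/5)*log(1 - r/(3/2)): its argument vanishes at r = 3/2, a logarithmic branch point, modulus 3/2.
The radius of convergence is the smallest modulus among the singular points: 3/2.
List the singular points by increasing real part (a conjugate pair: the negative imaginary part first).

Radius of convergence at 0: 3/2.
At 3/2: a logarithmic branch point.
At 7/2: an algebraic (square-root) branch point.


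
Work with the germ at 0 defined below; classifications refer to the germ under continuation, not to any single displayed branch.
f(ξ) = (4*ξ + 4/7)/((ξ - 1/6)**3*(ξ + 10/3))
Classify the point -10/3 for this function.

The point is a pole of order 1.

The denominator factor ξ + 10/3 vanishes at -10/3 and appears to the power 1; the numerator there equals -268/21, nonzero, and no other factor vanishes.
Hence a pole whose order is the multiplicity, 1.


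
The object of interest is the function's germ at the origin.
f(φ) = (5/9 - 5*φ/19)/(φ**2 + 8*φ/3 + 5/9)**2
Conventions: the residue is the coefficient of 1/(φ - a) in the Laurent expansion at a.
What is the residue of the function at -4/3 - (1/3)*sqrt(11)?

The factor φ**2 + 8*φ/3 + 5/9 splits as (φ - a)(φ - a') with a = -4/3 - (1/3)*sqrt(11), a' = -4/3 + (1/3)*sqrt(11). At the order-2 pole a set g(φ) = (φ - a)^2*f(φ) = [5/9 - 5*φ/19] / (φ - a')^2.
Order-2 pole: residue = g'(a); g'(-4/3 - (1/3)*sqrt(11)) = (465/9196)*sqrt(11), so the residue is (465/9196)*sqrt(11).

The residue is (465/9196)*sqrt(11).


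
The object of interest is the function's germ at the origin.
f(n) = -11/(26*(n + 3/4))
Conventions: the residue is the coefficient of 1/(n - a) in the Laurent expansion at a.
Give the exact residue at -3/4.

The residue is -11/26.

At the order-1 pole -3/4 set g(n) = (n - (-3/4))*f(n) = -11/26.
Simple pole: residue = g(a) at a = -3/4, which is -11/26.


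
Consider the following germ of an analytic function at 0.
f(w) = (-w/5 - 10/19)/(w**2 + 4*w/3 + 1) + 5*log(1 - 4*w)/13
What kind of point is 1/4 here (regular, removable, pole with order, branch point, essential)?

The term (5/13)*log(1 - w/(1/4)) has argument 1 - 1/4/(1/4) = 0 at 1/4: a logarithmic (infinitely-sheeted) branch point; the remaining terms are analytic or single-valued there.

The point is a logarithmic branch point.


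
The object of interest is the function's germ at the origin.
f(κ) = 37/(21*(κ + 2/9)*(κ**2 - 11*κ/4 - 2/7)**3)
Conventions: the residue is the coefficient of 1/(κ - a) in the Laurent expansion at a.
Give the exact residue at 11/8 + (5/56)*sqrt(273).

The residue is -1284670044/76765625 + (513231792388/505962234375)*sqrt(273).

The factor κ**2 - 11*κ/4 - 2/7 splits as (κ - a)(κ - a') with a = 11/8 + (5/56)*sqrt(273), a' = 11/8 - (5/56)*sqrt(273). At the order-3 pole a set g(κ) = (κ - a)^3*f(κ) = [37/(21*(κ + 2/9))] / (κ - a')^3.
Order-3 pole: residue = g''(a)/2; g''(11/8 + (5/56)*sqrt(273)) = -2569340088/76765625 + (1026463584776/505962234375)*sqrt(273), so the residue is -1284670044/76765625 + (513231792388/505962234375)*sqrt(273).


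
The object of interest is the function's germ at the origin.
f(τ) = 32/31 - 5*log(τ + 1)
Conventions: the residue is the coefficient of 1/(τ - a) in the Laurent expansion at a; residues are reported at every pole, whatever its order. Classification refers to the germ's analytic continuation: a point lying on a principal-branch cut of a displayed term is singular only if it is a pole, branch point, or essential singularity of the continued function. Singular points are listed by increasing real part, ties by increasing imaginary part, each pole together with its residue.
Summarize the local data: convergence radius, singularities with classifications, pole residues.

Radius of convergence at 0: 1.
At -1: a logarithmic branch point.

Branch term (-5)*log(1 - τ/(-1)): its argument vanishes at τ = -1, a logarithmic branch point, modulus 1.
The radius of convergence is the smallest modulus among the singular points: 1.


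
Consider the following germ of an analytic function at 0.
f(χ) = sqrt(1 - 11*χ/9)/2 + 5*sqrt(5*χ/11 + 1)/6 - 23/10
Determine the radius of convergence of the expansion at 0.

Branch term (5/6)*sqrt(1 - χ/(-11/5)): its argument vanishes at χ = -11/5, a square-root branch point, modulus 11/5.
Branch term (1/2)*sqrt(1 - χ/(9/11)): its argument vanishes at χ = 9/11, a square-root branch point, modulus 9/11.
The radius of convergence is the smallest modulus among the singular points: 9/11.

The radius of convergence is 9/11.


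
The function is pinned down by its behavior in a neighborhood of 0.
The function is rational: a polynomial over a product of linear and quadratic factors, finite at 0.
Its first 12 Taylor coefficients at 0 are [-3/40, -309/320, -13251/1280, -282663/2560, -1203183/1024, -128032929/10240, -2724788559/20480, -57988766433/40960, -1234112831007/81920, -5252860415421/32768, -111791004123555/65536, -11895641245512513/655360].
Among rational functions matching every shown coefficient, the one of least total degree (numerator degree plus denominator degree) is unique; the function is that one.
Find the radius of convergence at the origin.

The radius of convergence is -7/2 + (1/6)*sqrt(465).

No rational of total degree below 10 reproduces all 12 coefficients; solving the [2/8] Pade equations on them gives f(λ) = (λ**2/16 - 19*λ/20 - 2/5)/((λ**2 - 2)**3*(λ**2 + 7*λ - 2/3)), whose expansion matches every shown term.
Denominator factor (λ**2 - 2)^3: discriminant 8, real irrational roots sqrt(2) and -sqrt(2); poles of order 3, moduli sqrt(2) and sqrt(2).
Denominator factor (λ**2 + 7*λ - 2/3): discriminant 155/3, real irrational roots -7/2 + (1/6)*sqrt(465) and -7/2 - (1/6)*sqrt(465); poles of order 1, moduli -7/2 + (1/6)*sqrt(465) and 7/2 + (1/6)*sqrt(465).
The radius of convergence is the smallest modulus among the singular points: -7/2 + (1/6)*sqrt(465).


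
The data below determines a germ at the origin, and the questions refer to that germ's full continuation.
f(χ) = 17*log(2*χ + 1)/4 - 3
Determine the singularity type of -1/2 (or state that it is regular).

The point is a logarithmic branch point.

The term (17/4)*log(1 - χ/(-1/2)) has argument 1 - -1/2/(-1/2) = 0 at -1/2: a logarithmic (infinitely-sheeted) branch point; the remaining terms are analytic or single-valued there.
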